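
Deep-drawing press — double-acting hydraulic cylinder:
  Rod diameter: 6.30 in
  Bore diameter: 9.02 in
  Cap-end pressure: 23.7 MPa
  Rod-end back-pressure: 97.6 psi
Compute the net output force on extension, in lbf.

F ≈ 2.16e5 lbf

Cap-side area A_cap = π/4 × (9.02 in)² = 63.90 in^2
Rod-side annular area A_ann = π/4 × (9.02² − 6.30²) = 32.73 in^2
Net thrust = P_cap·A_cap − P_rod·A_ann = 2.197e5 lbf − 3194 lbf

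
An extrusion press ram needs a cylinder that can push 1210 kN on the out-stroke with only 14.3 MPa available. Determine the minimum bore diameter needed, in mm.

D ≈ 328 mm

Extension force acts on the full piston face: F = P × (π/4)D².
D = √(4F / (πP)) = √(4 × 1210 kN / (π × 14.3 MPa))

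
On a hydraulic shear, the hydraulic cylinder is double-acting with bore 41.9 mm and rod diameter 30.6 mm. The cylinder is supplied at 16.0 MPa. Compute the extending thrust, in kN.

Cap-side area A_cap = π/4 × (41.9 mm)² = 1379 mm^2
F = P × A_cap = 16.0 MPa × A_cap

F ≈ 22.1 kN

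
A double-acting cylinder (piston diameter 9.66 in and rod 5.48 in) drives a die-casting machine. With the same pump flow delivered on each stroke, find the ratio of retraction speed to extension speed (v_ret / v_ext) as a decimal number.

Cap-side area A_cap = π/4 × (9.66 in)² = 73.29 in^2
Rod-side annular area A_ann = π/4 × (9.66² − 5.48²) = 49.70 in^2
For equal Q, v ∝ 1/A, so v_ret/v_ext = A_cap/A_ann.

v_ret/v_ext ≈ 1.47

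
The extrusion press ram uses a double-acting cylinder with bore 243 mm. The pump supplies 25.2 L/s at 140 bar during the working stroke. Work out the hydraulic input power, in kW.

W ≈ 353 kW

Hydraulic power = P × Q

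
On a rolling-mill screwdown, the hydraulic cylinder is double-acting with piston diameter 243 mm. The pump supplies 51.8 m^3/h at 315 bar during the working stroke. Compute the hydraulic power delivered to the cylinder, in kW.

Hydraulic power = P × Q

W ≈ 453 kW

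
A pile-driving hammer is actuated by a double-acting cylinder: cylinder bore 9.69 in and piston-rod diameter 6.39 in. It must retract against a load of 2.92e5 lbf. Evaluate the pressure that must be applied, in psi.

Rod-side annular area A_ann = π/4 × (9.69² − 6.39²) = 41.68 in^2
Retraction: pressure acts on the annular area.
P = F / A = 2.92e5 lbf / A

P ≈ 7010 psi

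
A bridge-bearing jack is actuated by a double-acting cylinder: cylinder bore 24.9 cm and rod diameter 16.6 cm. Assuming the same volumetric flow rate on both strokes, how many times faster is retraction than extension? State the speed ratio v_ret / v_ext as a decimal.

Cap-side area A_cap = π/4 × (24.9 cm)² = 487.0 cm^2
Rod-side annular area A_ann = π/4 × (24.9² − 16.6²) = 270.5 cm^2
For equal Q, v ∝ 1/A, so v_ret/v_ext = A_cap/A_ann.

v_ret/v_ext ≈ 1.80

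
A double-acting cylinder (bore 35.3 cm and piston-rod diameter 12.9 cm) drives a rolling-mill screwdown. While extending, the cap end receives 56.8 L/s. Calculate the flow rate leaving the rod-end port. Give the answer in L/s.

Q_out ≈ 49.2 L/s

Cap-side area A_cap = π/4 × (35.3 cm)² = 978.7 cm^2
Rod-side annular area A_ann = π/4 × (35.3² − 12.9²) = 848.0 cm^2
Piston speed v = Q_in/A_cap; rod-end outflow Q_out = v × A_ann = Q_in × A_ann/A_cap.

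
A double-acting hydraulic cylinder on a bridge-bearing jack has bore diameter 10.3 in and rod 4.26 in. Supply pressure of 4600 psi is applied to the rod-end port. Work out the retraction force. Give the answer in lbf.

Rod-side annular area A_ann = π/4 × (10.3² − 4.26²) = 69.07 in^2
On retraction the pressure acts on the annular area (bore minus rod).
F = P × A_ann

F ≈ 3.18e5 lbf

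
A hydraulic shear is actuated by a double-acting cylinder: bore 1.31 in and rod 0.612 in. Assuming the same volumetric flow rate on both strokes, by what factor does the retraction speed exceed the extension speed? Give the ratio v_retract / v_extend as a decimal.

v_ret/v_ext ≈ 1.28

Cap-side area A_cap = π/4 × (1.31 in)² = 1.348 in^2
Rod-side annular area A_ann = π/4 × (1.31² − 0.612²) = 1.054 in^2
For equal Q, v ∝ 1/A, so v_ret/v_ext = A_cap/A_ann.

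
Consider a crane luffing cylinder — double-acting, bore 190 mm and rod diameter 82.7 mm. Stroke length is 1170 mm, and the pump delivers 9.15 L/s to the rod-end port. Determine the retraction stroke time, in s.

Rod-side annular area A_ann = π/4 × (190² − 82.7²) = 22980 mm^2
Swept volume V = A × L; t = V / Q = A·L / Q

t ≈ 2.94 s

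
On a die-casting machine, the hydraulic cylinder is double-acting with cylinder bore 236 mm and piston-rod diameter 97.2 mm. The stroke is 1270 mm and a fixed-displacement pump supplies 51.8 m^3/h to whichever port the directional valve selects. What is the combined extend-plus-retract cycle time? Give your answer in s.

t ≈ 7.07 s

Cap-side area A_cap = π/4 × (236 mm)² = 43740 mm^2
Rod-side annular area A_ann = π/4 × (236² − 97.2²) = 36320 mm^2
t_ext = A_cap·L/Q = 3.861 s
t_ret = A_ann·L/Q = 3.206 s
t_cycle = t_ext + t_ret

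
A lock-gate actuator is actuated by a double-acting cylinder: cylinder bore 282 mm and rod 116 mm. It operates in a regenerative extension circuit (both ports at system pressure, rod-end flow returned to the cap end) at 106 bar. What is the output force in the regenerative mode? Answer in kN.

With equal pressure on both faces, forces on the annular region cancel; the net push is pressure × rod cross-section.
Rod cross-section A_rod = π/4 × (116 mm)² = 10570 mm^2
F = P × A_rod

F ≈ 112 kN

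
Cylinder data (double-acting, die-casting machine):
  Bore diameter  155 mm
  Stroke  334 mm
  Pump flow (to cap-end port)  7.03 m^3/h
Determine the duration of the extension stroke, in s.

Cap-side area A_cap = π/4 × (155 mm)² = 18870 mm^2
Swept volume V = A × L; t = V / Q = A·L / Q

t ≈ 3.23 s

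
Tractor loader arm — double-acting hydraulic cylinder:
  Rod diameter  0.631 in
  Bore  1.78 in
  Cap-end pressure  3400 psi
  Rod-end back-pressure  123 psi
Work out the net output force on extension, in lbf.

F ≈ 8190 lbf

Cap-side area A_cap = π/4 × (1.78 in)² = 2.488 in^2
Rod-side annular area A_ann = π/4 × (1.78² − 0.631²) = 2.176 in^2
Net thrust = P_cap·A_cap − P_rod·A_ann = 8461 lbf − 267.6 lbf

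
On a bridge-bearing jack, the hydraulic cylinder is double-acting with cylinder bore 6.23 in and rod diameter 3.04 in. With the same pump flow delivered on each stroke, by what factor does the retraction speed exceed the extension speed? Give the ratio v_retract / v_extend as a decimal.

v_ret/v_ext ≈ 1.31

Cap-side area A_cap = π/4 × (6.23 in)² = 30.48 in^2
Rod-side annular area A_ann = π/4 × (6.23² − 3.04²) = 23.23 in^2
For equal Q, v ∝ 1/A, so v_ret/v_ext = A_cap/A_ann.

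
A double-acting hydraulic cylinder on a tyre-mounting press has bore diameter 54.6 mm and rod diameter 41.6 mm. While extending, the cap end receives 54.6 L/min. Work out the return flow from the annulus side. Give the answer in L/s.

Cap-side area A_cap = π/4 × (54.6 mm)² = 2341 mm^2
Rod-side annular area A_ann = π/4 × (54.6² − 41.6²) = 982.2 mm^2
Piston speed v = Q_in/A_cap; rod-end outflow Q_out = v × A_ann = Q_in × A_ann/A_cap.

Q_out ≈ 0.382 L/s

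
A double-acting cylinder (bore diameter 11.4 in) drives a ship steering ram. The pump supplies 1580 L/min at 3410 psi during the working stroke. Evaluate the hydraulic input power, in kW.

W ≈ 619 kW

Hydraulic power = P × Q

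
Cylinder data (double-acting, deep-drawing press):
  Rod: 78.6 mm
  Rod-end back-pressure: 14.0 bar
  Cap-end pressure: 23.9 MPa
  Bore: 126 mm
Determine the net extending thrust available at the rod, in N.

Cap-side area A_cap = π/4 × (126 mm)² = 12470 mm^2
Rod-side annular area A_ann = π/4 × (126² − 78.6²) = 7617 mm^2
Net thrust = P_cap·A_cap − P_rod·A_ann = 2.980e5 N − 10660 N

F ≈ 2.87e5 N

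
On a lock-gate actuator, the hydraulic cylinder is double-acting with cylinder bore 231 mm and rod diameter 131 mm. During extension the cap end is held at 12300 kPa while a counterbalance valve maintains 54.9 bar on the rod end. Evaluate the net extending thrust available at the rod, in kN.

F ≈ 359 kN

Cap-side area A_cap = π/4 × (231 mm)² = 41910 mm^2
Rod-side annular area A_ann = π/4 × (231² − 131²) = 28430 mm^2
Net thrust = P_cap·A_cap − P_rod·A_ann = 515.5 kN − 156.1 kN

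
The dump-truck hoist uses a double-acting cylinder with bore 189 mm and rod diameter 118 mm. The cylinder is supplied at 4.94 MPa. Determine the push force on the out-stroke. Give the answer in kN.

Cap-side area A_cap = π/4 × (189 mm)² = 28060 mm^2
F = P × A_cap = 4.94 MPa × A_cap

F ≈ 139 kN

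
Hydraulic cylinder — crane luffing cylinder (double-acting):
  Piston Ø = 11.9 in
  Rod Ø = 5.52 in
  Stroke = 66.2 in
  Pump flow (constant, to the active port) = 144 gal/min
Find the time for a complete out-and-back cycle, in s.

t ≈ 23.7 s

Cap-side area A_cap = π/4 × (11.9 in)² = 111.2 in^2
Rod-side annular area A_ann = π/4 × (11.9² − 5.52²) = 87.29 in^2
t_ext = A_cap·L/Q = 13.28 s
t_ret = A_ann·L/Q = 10.42 s
t_cycle = t_ext + t_ret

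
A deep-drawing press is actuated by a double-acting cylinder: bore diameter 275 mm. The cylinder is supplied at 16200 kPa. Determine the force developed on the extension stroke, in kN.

Cap-side area A_cap = π/4 × (275 mm)² = 59400 mm^2
F = P × A_cap = 16200 kPa × A_cap

F ≈ 962 kN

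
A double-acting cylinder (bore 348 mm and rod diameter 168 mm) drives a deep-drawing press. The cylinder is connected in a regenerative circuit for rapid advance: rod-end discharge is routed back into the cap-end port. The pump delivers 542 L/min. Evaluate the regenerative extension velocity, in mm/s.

In regeneration the rod-end outflow joins the pump flow into the cap end, so the net volume the pump must supply per unit advance equals the rod cross-section area.
Rod cross-section A_rod = π/4 × (168 mm)² = 22170 mm^2
v = Q_pump / A_rod

v ≈ 408 mm/s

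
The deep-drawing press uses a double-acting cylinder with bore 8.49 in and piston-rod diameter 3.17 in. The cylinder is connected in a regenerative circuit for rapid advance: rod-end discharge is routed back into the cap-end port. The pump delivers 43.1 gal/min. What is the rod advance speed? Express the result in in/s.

In regeneration the rod-end outflow joins the pump flow into the cap end, so the net volume the pump must supply per unit advance equals the rod cross-section area.
Rod cross-section A_rod = π/4 × (3.17 in)² = 7.892 in^2
v = Q_pump / A_rod

v ≈ 21.0 in/s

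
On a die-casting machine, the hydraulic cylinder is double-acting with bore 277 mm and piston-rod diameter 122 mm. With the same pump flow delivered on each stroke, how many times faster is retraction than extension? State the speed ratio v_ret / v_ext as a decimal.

Cap-side area A_cap = π/4 × (277 mm)² = 60260 mm^2
Rod-side annular area A_ann = π/4 × (277² − 122²) = 48570 mm^2
For equal Q, v ∝ 1/A, so v_ret/v_ext = A_cap/A_ann.

v_ret/v_ext ≈ 1.24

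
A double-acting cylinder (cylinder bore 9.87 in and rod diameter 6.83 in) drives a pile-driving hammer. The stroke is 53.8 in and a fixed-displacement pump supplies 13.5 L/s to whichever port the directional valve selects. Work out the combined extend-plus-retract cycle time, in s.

t ≈ 7.60 s

Cap-side area A_cap = π/4 × (9.87 in)² = 76.51 in^2
Rod-side annular area A_ann = π/4 × (9.87² − 6.83²) = 39.87 in^2
t_ext = A_cap·L/Q = 4.997 s
t_ret = A_ann·L/Q = 2.604 s
t_cycle = t_ext + t_ret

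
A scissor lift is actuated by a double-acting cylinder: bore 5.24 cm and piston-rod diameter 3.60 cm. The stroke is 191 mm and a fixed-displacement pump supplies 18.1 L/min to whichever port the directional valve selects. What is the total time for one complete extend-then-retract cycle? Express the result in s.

Cap-side area A_cap = π/4 × (5.24 cm)² = 21.57 cm^2
Rod-side annular area A_ann = π/4 × (5.24² − 3.60²) = 11.39 cm^2
t_ext = A_cap·L/Q = 1.365 s
t_ret = A_ann·L/Q = 0.7209 s
t_cycle = t_ext + t_ret

t ≈ 2.09 s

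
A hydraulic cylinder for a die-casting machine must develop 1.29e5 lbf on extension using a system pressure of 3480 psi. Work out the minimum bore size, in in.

D ≈ 6.87 in

Extension force acts on the full piston face: F = P × (π/4)D².
D = √(4F / (πP)) = √(4 × 1.29e5 lbf / (π × 3480 psi))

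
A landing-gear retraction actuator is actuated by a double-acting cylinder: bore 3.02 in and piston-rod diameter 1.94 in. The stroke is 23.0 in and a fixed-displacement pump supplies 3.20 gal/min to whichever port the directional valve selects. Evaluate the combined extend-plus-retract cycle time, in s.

Cap-side area A_cap = π/4 × (3.02 in)² = 7.163 in^2
Rod-side annular area A_ann = π/4 × (3.02² − 1.94²) = 4.207 in^2
t_ext = A_cap·L/Q = 13.37 s
t_ret = A_ann·L/Q = 7.854 s
t_cycle = t_ext + t_ret

t ≈ 21.2 s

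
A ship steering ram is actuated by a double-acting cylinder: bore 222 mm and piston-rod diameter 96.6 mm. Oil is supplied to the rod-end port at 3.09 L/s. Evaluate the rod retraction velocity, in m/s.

v ≈ 0.0985 m/s

Rod-side annular area A_ann = π/4 × (222² − 96.6²) = 31380 mm^2
Flow into the rod-end port fills the annular volume.
v = Q / A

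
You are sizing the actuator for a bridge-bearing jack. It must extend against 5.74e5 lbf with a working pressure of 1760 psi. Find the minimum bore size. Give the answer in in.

Extension force acts on the full piston face: F = P × (π/4)D².
D = √(4F / (πP)) = √(4 × 5.74e5 lbf / (π × 1760 psi))

D ≈ 20.4 in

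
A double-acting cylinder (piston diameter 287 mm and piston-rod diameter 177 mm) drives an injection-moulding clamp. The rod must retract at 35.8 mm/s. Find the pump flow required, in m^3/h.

Q ≈ 5.17 m^3/h

Rod-side annular area A_ann = π/4 × (287² − 177²) = 40090 mm^2
Q = A × v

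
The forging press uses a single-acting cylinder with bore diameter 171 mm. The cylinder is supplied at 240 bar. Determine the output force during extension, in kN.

Cap-side area A_cap = π/4 × (171 mm)² = 22970 mm^2
F = P × A_cap = 240 bar × A_cap

F ≈ 551 kN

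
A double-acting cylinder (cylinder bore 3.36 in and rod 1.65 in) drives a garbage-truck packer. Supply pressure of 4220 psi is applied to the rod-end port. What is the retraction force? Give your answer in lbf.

F ≈ 28400 lbf

Rod-side annular area A_ann = π/4 × (3.36² − 1.65²) = 6.729 in^2
On retraction the pressure acts on the annular area (bore minus rod).
F = P × A_ann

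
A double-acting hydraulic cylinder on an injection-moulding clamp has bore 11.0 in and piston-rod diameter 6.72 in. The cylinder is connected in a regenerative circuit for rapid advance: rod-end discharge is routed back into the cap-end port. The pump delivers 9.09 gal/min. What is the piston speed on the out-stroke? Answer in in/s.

v ≈ 0.987 in/s

In regeneration the rod-end outflow joins the pump flow into the cap end, so the net volume the pump must supply per unit advance equals the rod cross-section area.
Rod cross-section A_rod = π/4 × (6.72 in)² = 35.47 in^2
v = Q_pump / A_rod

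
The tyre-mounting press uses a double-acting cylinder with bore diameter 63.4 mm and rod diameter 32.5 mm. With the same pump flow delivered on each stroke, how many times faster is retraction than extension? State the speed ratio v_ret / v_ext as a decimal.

Cap-side area A_cap = π/4 × (63.4 mm)² = 3157 mm^2
Rod-side annular area A_ann = π/4 × (63.4² − 32.5²) = 2327 mm^2
For equal Q, v ∝ 1/A, so v_ret/v_ext = A_cap/A_ann.

v_ret/v_ext ≈ 1.36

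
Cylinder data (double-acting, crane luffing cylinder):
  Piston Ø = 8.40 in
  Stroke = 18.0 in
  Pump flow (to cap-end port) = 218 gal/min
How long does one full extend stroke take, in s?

Cap-side area A_cap = π/4 × (8.40 in)² = 55.42 in^2
Swept volume V = A × L; t = V / Q = A·L / Q

t ≈ 1.19 s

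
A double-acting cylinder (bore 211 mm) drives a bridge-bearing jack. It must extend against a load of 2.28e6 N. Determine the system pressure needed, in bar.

Cap-side area A_cap = π/4 × (211 mm)² = 34970 mm^2
P = F / A = 2.28e6 N / A

P ≈ 652 bar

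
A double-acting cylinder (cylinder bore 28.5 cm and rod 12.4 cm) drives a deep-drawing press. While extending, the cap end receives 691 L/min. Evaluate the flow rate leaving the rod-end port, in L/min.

Cap-side area A_cap = π/4 × (28.5 cm)² = 637.9 cm^2
Rod-side annular area A_ann = π/4 × (28.5² − 12.4²) = 517.2 cm^2
Piston speed v = Q_in/A_cap; rod-end outflow Q_out = v × A_ann = Q_in × A_ann/A_cap.

Q_out ≈ 560 L/min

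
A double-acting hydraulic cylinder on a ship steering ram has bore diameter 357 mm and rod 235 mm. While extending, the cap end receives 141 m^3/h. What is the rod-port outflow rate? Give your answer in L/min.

Cap-side area A_cap = π/4 × (357 mm)² = 1.001e5 mm^2
Rod-side annular area A_ann = π/4 × (357² − 235²) = 56720 mm^2
Piston speed v = Q_in/A_cap; rod-end outflow Q_out = v × A_ann = Q_in × A_ann/A_cap.

Q_out ≈ 1330 L/min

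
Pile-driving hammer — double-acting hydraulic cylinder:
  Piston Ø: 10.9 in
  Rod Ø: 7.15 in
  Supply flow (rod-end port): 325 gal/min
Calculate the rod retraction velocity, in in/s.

Rod-side annular area A_ann = π/4 × (10.9² − 7.15²) = 53.16 in^2
Flow into the rod-end port fills the annular volume.
v = Q / A

v ≈ 23.5 in/s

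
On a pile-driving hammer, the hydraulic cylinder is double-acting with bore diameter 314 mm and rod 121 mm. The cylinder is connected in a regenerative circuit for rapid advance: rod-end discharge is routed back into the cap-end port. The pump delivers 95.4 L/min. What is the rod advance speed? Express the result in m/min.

In regeneration the rod-end outflow joins the pump flow into the cap end, so the net volume the pump must supply per unit advance equals the rod cross-section area.
Rod cross-section A_rod = π/4 × (121 mm)² = 11500 mm^2
v = Q_pump / A_rod

v ≈ 8.30 m/min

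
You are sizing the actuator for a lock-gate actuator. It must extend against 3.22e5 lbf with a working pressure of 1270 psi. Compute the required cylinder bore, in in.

D ≈ 18.0 in

Extension force acts on the full piston face: F = P × (π/4)D².
D = √(4F / (πP)) = √(4 × 3.22e5 lbf / (π × 1270 psi))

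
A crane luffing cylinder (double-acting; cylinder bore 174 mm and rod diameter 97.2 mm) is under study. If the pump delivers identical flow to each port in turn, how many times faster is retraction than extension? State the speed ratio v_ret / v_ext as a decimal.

v_ret/v_ext ≈ 1.45

Cap-side area A_cap = π/4 × (174 mm)² = 23780 mm^2
Rod-side annular area A_ann = π/4 × (174² − 97.2²) = 16360 mm^2
For equal Q, v ∝ 1/A, so v_ret/v_ext = A_cap/A_ann.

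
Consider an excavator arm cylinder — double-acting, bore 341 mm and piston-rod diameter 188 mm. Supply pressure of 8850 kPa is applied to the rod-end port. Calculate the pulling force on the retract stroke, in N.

Rod-side annular area A_ann = π/4 × (341² − 188²) = 63570 mm^2
On retraction the pressure acts on the annular area (bore minus rod).
F = P × A_ann

F ≈ 5.63e5 N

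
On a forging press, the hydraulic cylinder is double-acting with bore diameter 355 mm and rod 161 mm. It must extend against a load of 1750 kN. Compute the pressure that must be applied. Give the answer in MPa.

Cap-side area A_cap = π/4 × (355 mm)² = 98980 mm^2
P = F / A = 1750 kN / A

P ≈ 17.7 MPa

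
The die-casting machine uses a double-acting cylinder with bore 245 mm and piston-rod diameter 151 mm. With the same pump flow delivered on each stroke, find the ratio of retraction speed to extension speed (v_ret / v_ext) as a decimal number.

v_ret/v_ext ≈ 1.61

Cap-side area A_cap = π/4 × (245 mm)² = 47140 mm^2
Rod-side annular area A_ann = π/4 × (245² − 151²) = 29240 mm^2
For equal Q, v ∝ 1/A, so v_ret/v_ext = A_cap/A_ann.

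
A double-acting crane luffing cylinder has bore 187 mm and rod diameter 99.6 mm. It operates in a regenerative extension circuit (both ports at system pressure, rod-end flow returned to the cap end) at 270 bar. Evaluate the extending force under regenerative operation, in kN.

F ≈ 210 kN

With equal pressure on both faces, forces on the annular region cancel; the net push is pressure × rod cross-section.
Rod cross-section A_rod = π/4 × (99.6 mm)² = 7791 mm^2
F = P × A_rod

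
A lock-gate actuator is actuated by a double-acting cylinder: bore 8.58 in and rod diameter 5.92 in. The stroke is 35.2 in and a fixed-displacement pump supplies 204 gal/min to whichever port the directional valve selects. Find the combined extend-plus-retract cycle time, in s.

t ≈ 3.95 s

Cap-side area A_cap = π/4 × (8.58 in)² = 57.82 in^2
Rod-side annular area A_ann = π/4 × (8.58² − 5.92²) = 30.29 in^2
t_ext = A_cap·L/Q = 2.591 s
t_ret = A_ann·L/Q = 1.358 s
t_cycle = t_ext + t_ret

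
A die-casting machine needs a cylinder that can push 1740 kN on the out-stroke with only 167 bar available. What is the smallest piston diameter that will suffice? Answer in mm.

Extension force acts on the full piston face: F = P × (π/4)D².
D = √(4F / (πP)) = √(4 × 1740 kN / (π × 167 bar))

D ≈ 364 mm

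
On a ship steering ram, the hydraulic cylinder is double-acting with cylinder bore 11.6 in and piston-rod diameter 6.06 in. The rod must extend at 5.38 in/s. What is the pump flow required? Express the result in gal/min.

Q ≈ 148 gal/min

Cap-side area A_cap = π/4 × (11.6 in)² = 105.7 in^2
Q = A × v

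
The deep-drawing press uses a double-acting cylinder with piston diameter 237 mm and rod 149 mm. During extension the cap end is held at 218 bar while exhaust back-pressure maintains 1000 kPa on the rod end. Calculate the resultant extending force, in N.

F ≈ 9.35e5 N

Cap-side area A_cap = π/4 × (237 mm)² = 44120 mm^2
Rod-side annular area A_ann = π/4 × (237² − 149²) = 26680 mm^2
Net thrust = P_cap·A_cap − P_rod·A_ann = 9.617e5 N − 26680 N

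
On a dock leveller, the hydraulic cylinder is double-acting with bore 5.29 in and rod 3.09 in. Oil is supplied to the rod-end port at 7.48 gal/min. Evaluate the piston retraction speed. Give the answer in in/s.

Rod-side annular area A_ann = π/4 × (5.29² − 3.09²) = 14.48 in^2
Flow into the rod-end port fills the annular volume.
v = Q / A

v ≈ 1.99 in/s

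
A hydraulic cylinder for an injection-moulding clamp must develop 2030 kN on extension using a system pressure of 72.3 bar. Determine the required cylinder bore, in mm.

Extension force acts on the full piston face: F = P × (π/4)D².
D = √(4F / (πP)) = √(4 × 2030 kN / (π × 72.3 bar))

D ≈ 598 mm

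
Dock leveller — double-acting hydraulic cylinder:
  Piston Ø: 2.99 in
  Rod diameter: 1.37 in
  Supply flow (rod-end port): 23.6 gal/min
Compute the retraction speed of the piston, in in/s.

Rod-side annular area A_ann = π/4 × (2.99² − 1.37²) = 5.547 in^2
Flow into the rod-end port fills the annular volume.
v = Q / A

v ≈ 16.4 in/s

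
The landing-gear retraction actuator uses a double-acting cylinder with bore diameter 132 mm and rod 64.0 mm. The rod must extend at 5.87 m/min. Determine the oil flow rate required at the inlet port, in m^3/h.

Cap-side area A_cap = π/4 × (132 mm)² = 13680 mm^2
Q = A × v

Q ≈ 4.82 m^3/h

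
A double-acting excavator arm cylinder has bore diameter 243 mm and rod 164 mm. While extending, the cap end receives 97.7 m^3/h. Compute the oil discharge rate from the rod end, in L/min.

Cap-side area A_cap = π/4 × (243 mm)² = 46380 mm^2
Rod-side annular area A_ann = π/4 × (243² − 164²) = 25250 mm^2
Piston speed v = Q_in/A_cap; rod-end outflow Q_out = v × A_ann = Q_in × A_ann/A_cap.

Q_out ≈ 887 L/min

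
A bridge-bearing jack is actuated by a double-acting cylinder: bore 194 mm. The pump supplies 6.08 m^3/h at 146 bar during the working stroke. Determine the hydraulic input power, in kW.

Hydraulic power = P × Q

W ≈ 24.7 kW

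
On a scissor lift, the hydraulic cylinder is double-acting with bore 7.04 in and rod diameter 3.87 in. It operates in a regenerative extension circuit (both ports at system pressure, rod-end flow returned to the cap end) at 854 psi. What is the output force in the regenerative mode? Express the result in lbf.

F ≈ 10000 lbf

With equal pressure on both faces, forces on the annular region cancel; the net push is pressure × rod cross-section.
Rod cross-section A_rod = π/4 × (3.87 in)² = 11.76 in^2
F = P × A_rod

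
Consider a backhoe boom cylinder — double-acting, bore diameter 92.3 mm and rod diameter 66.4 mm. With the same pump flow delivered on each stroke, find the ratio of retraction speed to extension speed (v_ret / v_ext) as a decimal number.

v_ret/v_ext ≈ 2.07

Cap-side area A_cap = π/4 × (92.3 mm)² = 6691 mm^2
Rod-side annular area A_ann = π/4 × (92.3² − 66.4²) = 3228 mm^2
For equal Q, v ∝ 1/A, so v_ret/v_ext = A_cap/A_ann.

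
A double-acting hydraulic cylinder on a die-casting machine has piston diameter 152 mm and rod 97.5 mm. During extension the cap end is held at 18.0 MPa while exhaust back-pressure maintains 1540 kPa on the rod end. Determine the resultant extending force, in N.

F ≈ 3.10e5 N

Cap-side area A_cap = π/4 × (152 mm)² = 18150 mm^2
Rod-side annular area A_ann = π/4 × (152² − 97.5²) = 10680 mm^2
Net thrust = P_cap·A_cap − P_rod·A_ann = 3.266e5 N − 16450 N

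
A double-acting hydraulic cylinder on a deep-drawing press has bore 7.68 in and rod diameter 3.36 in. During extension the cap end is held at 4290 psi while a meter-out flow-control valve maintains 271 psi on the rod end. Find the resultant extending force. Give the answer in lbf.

F ≈ 1.89e5 lbf

Cap-side area A_cap = π/4 × (7.68 in)² = 46.32 in^2
Rod-side annular area A_ann = π/4 × (7.68² − 3.36²) = 37.46 in^2
Net thrust = P_cap·A_cap − P_rod·A_ann = 1.987e5 lbf − 10150 lbf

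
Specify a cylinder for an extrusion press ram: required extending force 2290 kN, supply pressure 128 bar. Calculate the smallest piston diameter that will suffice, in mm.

D ≈ 477 mm

Extension force acts on the full piston face: F = P × (π/4)D².
D = √(4F / (πP)) = √(4 × 2290 kN / (π × 128 bar))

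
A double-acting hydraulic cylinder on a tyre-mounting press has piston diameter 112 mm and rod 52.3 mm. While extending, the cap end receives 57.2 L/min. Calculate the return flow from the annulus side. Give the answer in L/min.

Cap-side area A_cap = π/4 × (112 mm)² = 9852 mm^2
Rod-side annular area A_ann = π/4 × (112² − 52.3²) = 7704 mm^2
Piston speed v = Q_in/A_cap; rod-end outflow Q_out = v × A_ann = Q_in × A_ann/A_cap.

Q_out ≈ 44.7 L/min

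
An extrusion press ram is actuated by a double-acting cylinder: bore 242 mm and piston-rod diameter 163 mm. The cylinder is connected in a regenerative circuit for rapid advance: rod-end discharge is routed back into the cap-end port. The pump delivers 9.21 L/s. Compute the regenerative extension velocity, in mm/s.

In regeneration the rod-end outflow joins the pump flow into the cap end, so the net volume the pump must supply per unit advance equals the rod cross-section area.
Rod cross-section A_rod = π/4 × (163 mm)² = 20870 mm^2
v = Q_pump / A_rod

v ≈ 441 mm/s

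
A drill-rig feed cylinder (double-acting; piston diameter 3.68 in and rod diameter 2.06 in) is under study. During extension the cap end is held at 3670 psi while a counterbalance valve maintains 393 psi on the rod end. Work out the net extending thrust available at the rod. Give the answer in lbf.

Cap-side area A_cap = π/4 × (3.68 in)² = 10.64 in^2
Rod-side annular area A_ann = π/4 × (3.68² − 2.06²) = 7.303 in^2
Net thrust = P_cap·A_cap − P_rod·A_ann = 39030 lbf − 2870 lbf

F ≈ 36200 lbf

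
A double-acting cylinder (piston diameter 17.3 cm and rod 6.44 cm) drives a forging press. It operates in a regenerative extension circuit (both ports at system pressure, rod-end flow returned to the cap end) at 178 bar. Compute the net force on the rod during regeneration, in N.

With equal pressure on both faces, forces on the annular region cancel; the net push is pressure × rod cross-section.
Rod cross-section A_rod = π/4 × (6.44 cm)² = 32.57 cm^2
F = P × A_rod

F ≈ 58000 N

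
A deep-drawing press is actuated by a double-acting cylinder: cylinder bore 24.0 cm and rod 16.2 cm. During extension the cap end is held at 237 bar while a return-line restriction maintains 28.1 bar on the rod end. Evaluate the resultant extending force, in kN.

Cap-side area A_cap = π/4 × (24.0 cm)² = 452.4 cm^2
Rod-side annular area A_ann = π/4 × (24.0² − 16.2²) = 246.3 cm^2
Net thrust = P_cap·A_cap − P_rod·A_ann = 1072 kN − 69.20 kN

F ≈ 1000 kN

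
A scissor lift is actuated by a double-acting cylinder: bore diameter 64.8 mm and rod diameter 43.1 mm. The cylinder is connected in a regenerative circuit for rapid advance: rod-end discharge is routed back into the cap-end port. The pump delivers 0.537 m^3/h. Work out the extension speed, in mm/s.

v ≈ 102 mm/s

In regeneration the rod-end outflow joins the pump flow into the cap end, so the net volume the pump must supply per unit advance equals the rod cross-section area.
Rod cross-section A_rod = π/4 × (43.1 mm)² = 1459 mm^2
v = Q_pump / A_rod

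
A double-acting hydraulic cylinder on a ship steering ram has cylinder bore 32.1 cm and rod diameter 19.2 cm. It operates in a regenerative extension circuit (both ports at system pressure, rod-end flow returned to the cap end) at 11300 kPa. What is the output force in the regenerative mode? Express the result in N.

With equal pressure on both faces, forces on the annular region cancel; the net push is pressure × rod cross-section.
Rod cross-section A_rod = π/4 × (19.2 cm)² = 289.5 cm^2
F = P × A_rod

F ≈ 3.27e5 N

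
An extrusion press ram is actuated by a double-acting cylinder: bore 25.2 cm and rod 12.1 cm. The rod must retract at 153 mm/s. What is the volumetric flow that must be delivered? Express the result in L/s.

Q ≈ 5.87 L/s

Rod-side annular area A_ann = π/4 × (25.2² − 12.1²) = 383.8 cm^2
Q = A × v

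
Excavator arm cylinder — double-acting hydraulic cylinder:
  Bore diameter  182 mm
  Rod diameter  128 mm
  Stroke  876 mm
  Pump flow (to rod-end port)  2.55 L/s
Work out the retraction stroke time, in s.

t ≈ 4.52 s

Rod-side annular area A_ann = π/4 × (182² − 128²) = 13150 mm^2
Swept volume V = A × L; t = V / Q = A·L / Q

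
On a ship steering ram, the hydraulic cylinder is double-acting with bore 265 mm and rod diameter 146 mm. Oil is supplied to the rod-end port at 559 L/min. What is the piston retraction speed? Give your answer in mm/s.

Rod-side annular area A_ann = π/4 × (265² − 146²) = 38410 mm^2
Flow into the rod-end port fills the annular volume.
v = Q / A

v ≈ 243 mm/s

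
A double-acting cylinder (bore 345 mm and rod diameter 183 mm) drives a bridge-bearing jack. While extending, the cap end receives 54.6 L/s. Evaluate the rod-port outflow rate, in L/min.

Cap-side area A_cap = π/4 × (345 mm)² = 93480 mm^2
Rod-side annular area A_ann = π/4 × (345² − 183²) = 67180 mm^2
Piston speed v = Q_in/A_cap; rod-end outflow Q_out = v × A_ann = Q_in × A_ann/A_cap.

Q_out ≈ 2350 L/min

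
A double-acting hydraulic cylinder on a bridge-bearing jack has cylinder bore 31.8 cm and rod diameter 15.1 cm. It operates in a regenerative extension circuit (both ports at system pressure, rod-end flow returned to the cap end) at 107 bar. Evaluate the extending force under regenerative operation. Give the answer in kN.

With equal pressure on both faces, forces on the annular region cancel; the net push is pressure × rod cross-section.
Rod cross-section A_rod = π/4 × (15.1 cm)² = 179.1 cm^2
F = P × A_rod

F ≈ 192 kN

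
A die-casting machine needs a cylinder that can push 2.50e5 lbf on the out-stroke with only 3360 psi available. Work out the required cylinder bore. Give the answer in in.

Extension force acts on the full piston face: F = P × (π/4)D².
D = √(4F / (πP)) = √(4 × 2.50e5 lbf / (π × 3360 psi))

D ≈ 9.73 in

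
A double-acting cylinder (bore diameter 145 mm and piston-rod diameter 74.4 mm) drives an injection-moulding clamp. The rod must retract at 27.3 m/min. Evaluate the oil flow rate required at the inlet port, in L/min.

Q ≈ 332 L/min

Rod-side annular area A_ann = π/4 × (145² − 74.4²) = 12170 mm^2
Q = A × v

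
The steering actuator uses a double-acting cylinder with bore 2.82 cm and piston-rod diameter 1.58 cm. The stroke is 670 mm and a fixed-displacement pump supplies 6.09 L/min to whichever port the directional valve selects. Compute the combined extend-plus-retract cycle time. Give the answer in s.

Cap-side area A_cap = π/4 × (2.82 cm)² = 6.246 cm^2
Rod-side annular area A_ann = π/4 × (2.82² − 1.58²) = 4.285 cm^2
t_ext = A_cap·L/Q = 4.123 s
t_ret = A_ann·L/Q = 2.829 s
t_cycle = t_ext + t_ret

t ≈ 6.95 s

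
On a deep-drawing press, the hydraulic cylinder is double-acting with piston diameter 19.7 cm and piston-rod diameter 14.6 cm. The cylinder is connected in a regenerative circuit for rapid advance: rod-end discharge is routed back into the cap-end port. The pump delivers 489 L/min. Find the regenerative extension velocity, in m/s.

v ≈ 0.487 m/s

In regeneration the rod-end outflow joins the pump flow into the cap end, so the net volume the pump must supply per unit advance equals the rod cross-section area.
Rod cross-section A_rod = π/4 × (14.6 cm)² = 167.4 cm^2
v = Q_pump / A_rod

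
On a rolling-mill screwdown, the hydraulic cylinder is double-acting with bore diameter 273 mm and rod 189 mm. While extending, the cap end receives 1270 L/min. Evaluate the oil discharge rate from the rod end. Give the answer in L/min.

Cap-side area A_cap = π/4 × (273 mm)² = 58530 mm^2
Rod-side annular area A_ann = π/4 × (273² − 189²) = 30480 mm^2
Piston speed v = Q_in/A_cap; rod-end outflow Q_out = v × A_ann = Q_in × A_ann/A_cap.

Q_out ≈ 661 L/min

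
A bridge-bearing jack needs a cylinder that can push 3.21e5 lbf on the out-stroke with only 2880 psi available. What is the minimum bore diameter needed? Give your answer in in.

Extension force acts on the full piston face: F = P × (π/4)D².
D = √(4F / (πP)) = √(4 × 3.21e5 lbf / (π × 2880 psi))

D ≈ 11.9 in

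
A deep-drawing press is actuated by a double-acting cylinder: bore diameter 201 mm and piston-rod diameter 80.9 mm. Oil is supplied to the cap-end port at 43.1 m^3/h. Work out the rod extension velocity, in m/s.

v ≈ 0.377 m/s

Cap-side area A_cap = π/4 × (201 mm)² = 31730 mm^2
v = Q / A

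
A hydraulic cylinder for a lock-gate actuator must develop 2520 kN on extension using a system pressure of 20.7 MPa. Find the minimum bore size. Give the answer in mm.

D ≈ 394 mm

Extension force acts on the full piston face: F = P × (π/4)D².
D = √(4F / (πP)) = √(4 × 2520 kN / (π × 20.7 MPa))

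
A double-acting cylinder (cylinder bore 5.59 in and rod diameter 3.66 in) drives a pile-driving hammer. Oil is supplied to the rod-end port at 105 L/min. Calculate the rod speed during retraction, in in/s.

Rod-side annular area A_ann = π/4 × (5.59² − 3.66²) = 14.02 in^2
Flow into the rod-end port fills the annular volume.
v = Q / A

v ≈ 7.62 in/s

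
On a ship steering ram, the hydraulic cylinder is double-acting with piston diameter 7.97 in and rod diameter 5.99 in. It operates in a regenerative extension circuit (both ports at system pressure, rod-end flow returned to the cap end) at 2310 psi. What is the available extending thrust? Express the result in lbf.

F ≈ 65100 lbf

With equal pressure on both faces, forces on the annular region cancel; the net push is pressure × rod cross-section.
Rod cross-section A_rod = π/4 × (5.99 in)² = 28.18 in^2
F = P × A_rod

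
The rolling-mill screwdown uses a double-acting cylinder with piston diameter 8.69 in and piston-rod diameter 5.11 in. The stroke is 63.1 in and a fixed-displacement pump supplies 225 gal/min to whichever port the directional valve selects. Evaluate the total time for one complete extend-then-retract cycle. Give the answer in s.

t ≈ 7.15 s

Cap-side area A_cap = π/4 × (8.69 in)² = 59.31 in^2
Rod-side annular area A_ann = π/4 × (8.69² − 5.11²) = 38.80 in^2
t_ext = A_cap·L/Q = 4.320 s
t_ret = A_ann·L/Q = 2.826 s
t_cycle = t_ext + t_ret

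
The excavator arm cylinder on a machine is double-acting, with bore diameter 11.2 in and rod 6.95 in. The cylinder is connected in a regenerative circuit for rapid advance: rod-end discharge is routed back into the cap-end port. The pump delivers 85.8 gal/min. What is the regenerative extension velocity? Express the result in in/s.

In regeneration the rod-end outflow joins the pump flow into the cap end, so the net volume the pump must supply per unit advance equals the rod cross-section area.
Rod cross-section A_rod = π/4 × (6.95 in)² = 37.94 in^2
v = Q_pump / A_rod

v ≈ 8.71 in/s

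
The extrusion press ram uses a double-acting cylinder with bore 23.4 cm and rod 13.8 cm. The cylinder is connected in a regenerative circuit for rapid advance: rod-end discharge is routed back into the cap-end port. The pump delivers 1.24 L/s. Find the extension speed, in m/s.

In regeneration the rod-end outflow joins the pump flow into the cap end, so the net volume the pump must supply per unit advance equals the rod cross-section area.
Rod cross-section A_rod = π/4 × (13.8 cm)² = 149.6 cm^2
v = Q_pump / A_rod

v ≈ 0.0829 m/s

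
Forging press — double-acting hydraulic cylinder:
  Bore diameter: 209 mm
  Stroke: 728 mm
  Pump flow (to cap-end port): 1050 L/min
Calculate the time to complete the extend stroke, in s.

t ≈ 1.43 s

Cap-side area A_cap = π/4 × (209 mm)² = 34310 mm^2
Swept volume V = A × L; t = V / Q = A·L / Q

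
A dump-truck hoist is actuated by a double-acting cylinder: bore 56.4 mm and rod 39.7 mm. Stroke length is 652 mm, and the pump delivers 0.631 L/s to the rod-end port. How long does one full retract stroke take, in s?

Rod-side annular area A_ann = π/4 × (56.4² − 39.7²) = 1260 mm^2
Swept volume V = A × L; t = V / Q = A·L / Q

t ≈ 1.30 s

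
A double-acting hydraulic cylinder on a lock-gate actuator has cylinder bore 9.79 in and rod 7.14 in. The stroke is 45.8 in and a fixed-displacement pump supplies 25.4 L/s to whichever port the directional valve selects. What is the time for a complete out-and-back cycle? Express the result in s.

t ≈ 3.27 s

Cap-side area A_cap = π/4 × (9.79 in)² = 75.28 in^2
Rod-side annular area A_ann = π/4 × (9.79² − 7.14²) = 35.24 in^2
t_ext = A_cap·L/Q = 2.224 s
t_ret = A_ann·L/Q = 1.041 s
t_cycle = t_ext + t_ret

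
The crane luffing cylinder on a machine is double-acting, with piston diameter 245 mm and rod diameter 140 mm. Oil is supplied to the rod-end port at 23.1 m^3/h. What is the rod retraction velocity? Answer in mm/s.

v ≈ 202 mm/s

Rod-side annular area A_ann = π/4 × (245² − 140²) = 31750 mm^2
Flow into the rod-end port fills the annular volume.
v = Q / A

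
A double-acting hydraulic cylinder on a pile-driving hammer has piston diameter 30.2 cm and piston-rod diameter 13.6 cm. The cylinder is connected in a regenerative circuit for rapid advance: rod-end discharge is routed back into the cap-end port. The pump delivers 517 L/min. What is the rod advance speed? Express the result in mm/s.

v ≈ 593 mm/s

In regeneration the rod-end outflow joins the pump flow into the cap end, so the net volume the pump must supply per unit advance equals the rod cross-section area.
Rod cross-section A_rod = π/4 × (13.6 cm)² = 145.3 cm^2
v = Q_pump / A_rod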